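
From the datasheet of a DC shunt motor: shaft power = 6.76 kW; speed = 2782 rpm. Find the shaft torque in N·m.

23.2 N·m

ω = 2π × 2782/60 = 291.3 rad/s
τ = P/ω = 6760/291.3 = 23.2 N·m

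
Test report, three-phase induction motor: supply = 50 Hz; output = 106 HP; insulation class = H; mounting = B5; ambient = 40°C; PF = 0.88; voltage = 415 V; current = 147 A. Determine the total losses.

P_in = √3·V·I·cosφ = 1.732×415×147×0.88 = 92981 W
P_out = 106×746 = 79076 W
Losses = P_in − P_out = 92981 − 79076 = 13905 W

13.9 kW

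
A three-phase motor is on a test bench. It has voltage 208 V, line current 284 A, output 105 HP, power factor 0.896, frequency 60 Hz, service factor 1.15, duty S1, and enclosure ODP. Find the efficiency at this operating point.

P_out = 105 × 746 = 78330 W
P_in = √3·V_L·I_L·cosφ = 1.732 × 208 × 284 × 0.896 = 91672 W
η = P_out / P_in = 78330 / 91672 = 0.854 = 85.4%

85.4 %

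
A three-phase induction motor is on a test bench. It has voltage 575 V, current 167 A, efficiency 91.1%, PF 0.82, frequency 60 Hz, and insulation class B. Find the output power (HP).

167 HP

P_in = √3·V·I·cosφ = 1.732 × 575 × 167 × 0.82 = 136379 W
P_out = η·P_in = 0.911 × 136379 = 124241 W
= 124241/746 = 167 HP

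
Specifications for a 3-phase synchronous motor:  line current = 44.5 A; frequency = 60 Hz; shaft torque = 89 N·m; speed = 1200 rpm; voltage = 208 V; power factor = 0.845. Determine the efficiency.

ω = 2π × 1200/60 = 125.7 rad/s; P_out = τω = 89 × 125.7 = 11187 W
P_in = √3·V_L·I_L·cosφ = 1.732 × 208 × 44.5 × 0.845 = 13547 W
η = P_out / P_in = 11187 / 13547 = 0.826 = 82.6%

82.6 %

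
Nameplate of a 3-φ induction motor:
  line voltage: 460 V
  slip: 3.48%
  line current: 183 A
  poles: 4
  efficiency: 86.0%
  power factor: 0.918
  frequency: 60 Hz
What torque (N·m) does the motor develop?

633 N·m

P_in = √3·V·I·cosφ = 1.732 × 460 × 183 × 0.918 = 133844 W
P_out = η·P_in = 0.86 × 133844 = 115106 W
n_s = 120×60/4 = 1800 rpm; n = 1800×(1−0.0348) = 1737 rpm
ω = 2π×1737/60 = 181.9 rad/s
τ = P_out/ω = 115106/181.9 = 633 N·m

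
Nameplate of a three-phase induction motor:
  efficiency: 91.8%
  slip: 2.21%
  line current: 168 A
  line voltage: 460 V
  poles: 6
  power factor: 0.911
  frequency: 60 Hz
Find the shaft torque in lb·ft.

P_in = √3·V·I·cosφ = 1.732 × 460 × 168 × 0.911 = 121936 W
P_out = η·P_in = 0.918 × 121936 = 111937 W
n_s = 120×60/6 = 1200 rpm; n = 1200×(1−0.0221) = 1173 rpm
ω = 2π×1173/60 = 122.8 rad/s
τ = P_out/ω = 111937/122.8 = 911.5 N·m
In lb·ft: 911.5/1.356 = 672 lb·ft

672 lb·ft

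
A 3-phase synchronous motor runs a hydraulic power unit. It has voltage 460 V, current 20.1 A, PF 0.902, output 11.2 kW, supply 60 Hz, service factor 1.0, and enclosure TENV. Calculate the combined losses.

P_in = √3·V·I·cosφ = 1.732×460×20.1×0.902 = 14445 W
P_out = 11200 W
Losses = P_in − P_out = 14445 − 11200 = 3245 W

3.25 kW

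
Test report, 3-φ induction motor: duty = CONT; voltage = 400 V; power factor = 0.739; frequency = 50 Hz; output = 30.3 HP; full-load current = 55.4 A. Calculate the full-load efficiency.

79.7 %

P_out = 30.3 × 746 = 22604 W
P_in = √3·V_L·I_L·cosφ = 1.732 × 400 × 55.4 × 0.739 = 28364 W
η = P_out / P_in = 22604 / 28364 = 0.797 = 79.7%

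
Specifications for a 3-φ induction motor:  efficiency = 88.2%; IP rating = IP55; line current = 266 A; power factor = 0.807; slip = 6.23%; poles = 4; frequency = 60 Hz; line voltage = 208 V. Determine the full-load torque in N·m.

386 N·m

P_in = √3·V·I·cosφ = 1.732 × 208 × 266 × 0.807 = 77333 W
P_out = η·P_in = 0.882 × 77333 = 68208 W
n_s = 120×60/4 = 1800 rpm; n = 1800×(1−0.0623) = 1688 rpm
ω = 2π×1688/60 = 176.8 rad/s
τ = P_out/ω = 68208/176.8 = 386 N·m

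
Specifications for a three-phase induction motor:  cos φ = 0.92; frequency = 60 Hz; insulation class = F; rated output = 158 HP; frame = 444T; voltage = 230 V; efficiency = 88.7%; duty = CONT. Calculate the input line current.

P_out = 158 × 746 = 117868 W
P_in = P_out / η = 117868 / 0.887 = 132884 W
I_L = P_in / (√3·V_L·cosφ) = 132884 / (1.732 × 230 × 0.92) = 363 A

363 A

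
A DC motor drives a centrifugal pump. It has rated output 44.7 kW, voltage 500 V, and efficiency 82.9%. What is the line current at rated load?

P_out = 44.7 kW = 44700 W
P_in = P_out / η = 44700 / 0.829 = 53920 W
I = P_in / V = 53920 / 500 = 108 A

108 A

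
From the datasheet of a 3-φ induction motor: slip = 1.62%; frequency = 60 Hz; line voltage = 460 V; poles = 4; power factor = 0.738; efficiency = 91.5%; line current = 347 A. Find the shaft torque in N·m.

1010 N·m

P_in = √3·V·I·cosφ = 1.732 × 460 × 347 × 0.738 = 204029 W
P_out = η·P_in = 0.915 × 204029 = 186687 W
n_s = 120×60/4 = 1800 rpm; n = 1800×(1−0.0162) = 1771 rpm
ω = 2π×1771/60 = 185.5 rad/s
τ = P_out/ω = 186687/185.5 = 1010 N·m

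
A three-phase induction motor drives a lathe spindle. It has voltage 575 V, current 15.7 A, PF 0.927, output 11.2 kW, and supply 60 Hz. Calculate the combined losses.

3.29 kW

P_in = √3·V·I·cosφ = 1.732×575×15.7×0.927 = 14494 W
P_out = 11200 W
Losses = P_in − P_out = 14494 − 11200 = 3294 W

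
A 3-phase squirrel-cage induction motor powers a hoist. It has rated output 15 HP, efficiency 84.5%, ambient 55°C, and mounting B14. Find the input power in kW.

13.2 kW

P_out = 15 × 746 = 11190 W
P_in = P_out/η = 11190/0.845 = 13243 W = 13.2 kW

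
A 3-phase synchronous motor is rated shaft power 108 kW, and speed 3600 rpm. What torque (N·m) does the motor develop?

286 N·m

ω = 2π × 3600/60 = 377 rad/s
τ = P/ω = 108000/377 = 286 N·m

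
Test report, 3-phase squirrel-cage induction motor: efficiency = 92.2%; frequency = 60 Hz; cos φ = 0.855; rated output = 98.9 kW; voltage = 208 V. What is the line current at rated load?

P_out = 98.9 kW = 98900 W
P_in = P_out / η = 98900 / 0.922 = 107267 W
I_L = P_in / (√3·V_L·cosφ) = 107267 / (1.732 × 208 × 0.855) = 348 A

348 A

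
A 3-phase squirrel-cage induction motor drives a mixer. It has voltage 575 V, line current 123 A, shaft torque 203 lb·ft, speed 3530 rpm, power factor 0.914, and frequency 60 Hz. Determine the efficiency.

90.9 %

τ = 203 lb·ft × 1.356 = 275.3 N·m
ω = 2π × 3530/60 = 369.7 rad/s; P_out = τω = 275.3 × 369.7 = 101778 W
P_in = √3·V_L·I_L·cosφ = 1.732 × 575 × 123 × 0.914 = 111961 W
η = P_out / P_in = 101778 / 111961 = 0.909 = 90.9%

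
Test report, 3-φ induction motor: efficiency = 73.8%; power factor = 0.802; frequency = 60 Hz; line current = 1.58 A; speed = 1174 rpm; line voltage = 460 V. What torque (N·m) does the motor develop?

P_in = √3·V·I·cosφ = 1.732 × 460 × 1.58 × 0.802 = 1010 W
P_out = η·P_in = 0.738 × 1010 = 745 W
n = 1174 rpm
ω = 2π×1174/60 = 122.9 rad/s
τ = P_out/ω = 745/122.9 = 6.06 N·m

6.06 N·m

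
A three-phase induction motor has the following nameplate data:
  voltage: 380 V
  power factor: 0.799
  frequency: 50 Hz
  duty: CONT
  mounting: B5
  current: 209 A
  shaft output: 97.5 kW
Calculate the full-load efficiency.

P_out = 97.5 kW = 97500 W
P_in = √3·V_L·I_L·cosφ = 1.732 × 380 × 209 × 0.799 = 109907 W
η = P_out / P_in = 97500 / 109907 = 0.887 = 88.7%

88.7 %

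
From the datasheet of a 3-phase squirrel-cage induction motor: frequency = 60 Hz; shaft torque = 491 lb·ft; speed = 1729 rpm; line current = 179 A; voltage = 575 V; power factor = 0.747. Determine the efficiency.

τ = 491 lb·ft × 1.356 = 665.8 N·m
ω = 2π × 1729/60 = 181.1 rad/s; P_out = τω = 665.8 × 181.1 = 120576 W
P_in = √3·V_L·I_L·cosφ = 1.732 × 575 × 179 × 0.747 = 133165 W
η = P_out / P_in = 120576 / 133165 = 0.905 = 90.5%

90.5 %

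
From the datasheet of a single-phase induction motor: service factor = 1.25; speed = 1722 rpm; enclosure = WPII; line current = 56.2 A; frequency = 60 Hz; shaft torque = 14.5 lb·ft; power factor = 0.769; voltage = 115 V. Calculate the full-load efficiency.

τ = 14.5 lb·ft × 1.356 = 19.66 N·m
ω = 2π × 1722/60 = 180.3 rad/s; P_out = τω = 19.66 × 180.3 = 3545 W
P_in = V·I·cosφ = 115 × 56.2 × 0.769 = 4970 W
η = P_out / P_in = 3545 / 4970 = 0.713 = 71.3%

71.3 %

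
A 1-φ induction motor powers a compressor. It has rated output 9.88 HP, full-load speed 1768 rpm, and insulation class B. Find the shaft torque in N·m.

39.8 N·m

P_out = 9.88 × 746 = 7370 W
ω = 2π × 1768/60 = 185.1 rad/s
τ = P_out/ω = 7370/185.1 = 39.8 N·m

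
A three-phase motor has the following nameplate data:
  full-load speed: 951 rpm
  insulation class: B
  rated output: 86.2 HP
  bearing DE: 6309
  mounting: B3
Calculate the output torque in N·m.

P_out = 86.2 × 746 = 64305 W
ω = 2π × 951/60 = 99.59 rad/s
τ = P_out/ω = 64305/99.59 = 646 N·m

646 N·m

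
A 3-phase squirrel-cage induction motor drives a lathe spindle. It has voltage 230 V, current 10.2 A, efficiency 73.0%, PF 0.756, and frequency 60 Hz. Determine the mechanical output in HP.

3.01 HP

P_in = √3·V·I·cosφ = 1.732 × 230 × 10.2 × 0.756 = 3072 W
P_out = η·P_in = 0.73 × 3072 = 2243 W
= 2243/746 = 3.01 HP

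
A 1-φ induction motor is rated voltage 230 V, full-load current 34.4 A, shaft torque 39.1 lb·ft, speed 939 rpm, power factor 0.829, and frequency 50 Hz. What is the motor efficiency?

τ = 39.1 lb·ft × 1.356 = 53.02 N·m
ω = 2π × 939/60 = 98.33 rad/s; P_out = τω = 53.02 × 98.33 = 5213 W
P_in = V·I·cosφ = 230 × 34.4 × 0.829 = 6559 W
η = P_out / P_in = 5213 / 6559 = 0.795 = 79.5%

79.5 %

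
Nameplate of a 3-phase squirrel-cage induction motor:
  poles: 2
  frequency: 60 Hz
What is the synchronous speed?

n_s = 120f/p = 120×60/2 = 3600 rpm

3600 rpm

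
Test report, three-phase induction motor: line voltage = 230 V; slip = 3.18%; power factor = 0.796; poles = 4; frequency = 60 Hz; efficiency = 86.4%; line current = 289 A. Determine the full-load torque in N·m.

434 N·m

P_in = √3·V·I·cosφ = 1.732 × 230 × 289 × 0.796 = 91640 W
P_out = η·P_in = 0.864 × 91640 = 79177 W
n_s = 120×60/4 = 1800 rpm; n = 1800×(1−0.0318) = 1743 rpm
ω = 2π×1743/60 = 182.5 rad/s
τ = P_out/ω = 79177/182.5 = 434 N·m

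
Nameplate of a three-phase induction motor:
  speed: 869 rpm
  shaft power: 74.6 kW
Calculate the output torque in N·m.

ω = 2π × 869/60 = 91 rad/s
τ = P/ω = 74600/91 = 820 N·m

820 N·m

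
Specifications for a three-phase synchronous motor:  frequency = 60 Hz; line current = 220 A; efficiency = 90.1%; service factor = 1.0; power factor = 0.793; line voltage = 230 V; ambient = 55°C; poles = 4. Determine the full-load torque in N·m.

332 N·m

P_in = √3·V·I·cosφ = 1.732 × 230 × 220 × 0.793 = 69498 W
P_out = η·P_in = 0.901 × 69498 = 62618 W
n = n_s = 120×60/4 = 1800 rpm (synchronous)
ω = 2π×1800/60 = 188.5 rad/s
τ = P_out/ω = 62618/188.5 = 332 N·m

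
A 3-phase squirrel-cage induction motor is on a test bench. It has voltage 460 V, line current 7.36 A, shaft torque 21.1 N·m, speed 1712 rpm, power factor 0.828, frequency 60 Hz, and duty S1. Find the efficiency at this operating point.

ω = 2π × 1712/60 = 179.3 rad/s; P_out = τω = 21.1 × 179.3 = 3783 W
P_in = √3·V_L·I_L·cosφ = 1.732 × 460 × 7.36 × 0.828 = 4855 W
η = P_out / P_in = 3783 / 4855 = 0.779 = 77.9%

77.9 %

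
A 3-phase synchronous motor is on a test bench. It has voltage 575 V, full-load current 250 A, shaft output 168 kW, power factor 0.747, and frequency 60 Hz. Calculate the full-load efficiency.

90.3 %

P_out = 168 kW = 168000 W
P_in = √3·V_L·I_L·cosφ = 1.732 × 575 × 250 × 0.747 = 185984 W
η = P_out / P_in = 168000 / 185984 = 0.903 = 90.3%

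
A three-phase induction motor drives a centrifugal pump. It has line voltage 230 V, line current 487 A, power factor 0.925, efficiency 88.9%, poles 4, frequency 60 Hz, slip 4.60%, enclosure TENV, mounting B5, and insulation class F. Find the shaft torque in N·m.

P_in = √3·V·I·cosφ = 1.732 × 230 × 487 × 0.925 = 179451 W
P_out = η·P_in = 0.889 × 179451 = 159532 W
n_s = 120×60/4 = 1800 rpm; n = 1800×(1−0.046) = 1717 rpm
ω = 2π×1717/60 = 179.8 rad/s
τ = P_out/ω = 159532/179.8 = 887 N·m

887 N·m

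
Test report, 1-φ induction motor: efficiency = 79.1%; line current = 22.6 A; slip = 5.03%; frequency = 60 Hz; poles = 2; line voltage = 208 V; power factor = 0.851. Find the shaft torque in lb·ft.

P_in = V·I·cosφ = 208 × 22.6 × 0.851 = 4000 W
P_out = η·P_in = 0.791 × 4000 = 3164 W
n_s = 120×60/2 = 3600 rpm; n = 3600×(1−0.0503) = 3419 rpm
ω = 2π×3419/60 = 358 rad/s
τ = P_out/ω = 3164/358 = 8.838 N·m
In lb·ft: 8.838/1.356 = 6.52 lb·ft

6.52 lb·ft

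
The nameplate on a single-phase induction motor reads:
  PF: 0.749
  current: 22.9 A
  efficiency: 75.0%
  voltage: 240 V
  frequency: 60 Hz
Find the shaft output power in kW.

3.09 kW

P_in = V·I·cosφ = 240 × 22.9 × 0.749 = 4117 W
P_out = η·P_in = 0.75 × 4117 = 3088 W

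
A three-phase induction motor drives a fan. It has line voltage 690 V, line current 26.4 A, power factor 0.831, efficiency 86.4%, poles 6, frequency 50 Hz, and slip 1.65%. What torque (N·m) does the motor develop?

220 N·m

P_in = √3·V·I·cosφ = 1.732 × 690 × 26.4 × 0.831 = 26218 W
P_out = η·P_in = 0.864 × 26218 = 22652 W
n_s = 120×50/6 = 1000 rpm; n = 1000×(1−0.0165) = 984 rpm
ω = 2π×984/60 = 103 rad/s
τ = P_out/ω = 22652/103 = 220 N·m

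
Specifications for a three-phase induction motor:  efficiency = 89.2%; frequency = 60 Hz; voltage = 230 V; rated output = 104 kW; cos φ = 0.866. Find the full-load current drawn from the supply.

338 A

P_out = 104 kW = 104000 W
P_in = P_out / η = 104000 / 0.892 = 116592 W
I_L = P_in / (√3·V_L·cosφ) = 116592 / (1.732 × 230 × 0.866) = 338 A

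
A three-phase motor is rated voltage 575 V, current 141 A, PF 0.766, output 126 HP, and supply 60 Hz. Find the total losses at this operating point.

P_in = √3·V·I·cosφ = 1.732×575×141×0.766 = 107563 W
P_out = 126×746 = 93996 W
Losses = P_in − P_out = 107563 − 93996 = 13567 W

13600 W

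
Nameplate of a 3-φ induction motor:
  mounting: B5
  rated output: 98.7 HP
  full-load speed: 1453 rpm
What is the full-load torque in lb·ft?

P_out = 98.7 × 746 = 73630 W
ω = 2π × 1453/60 = 152.2 rad/s
τ = P_out/ω = 73630/152.2 = 483.8 N·m
In lb·ft: 483.8/1.356 = 357 lb·ft

357 lb·ft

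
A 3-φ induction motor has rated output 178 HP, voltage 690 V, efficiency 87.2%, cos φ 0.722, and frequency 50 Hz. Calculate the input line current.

176 A

P_out = 178 × 746 = 132788 W
P_in = P_out / η = 132788 / 0.872 = 152280 W
I_L = P_in / (√3·V_L·cosφ) = 152280 / (1.732 × 690 × 0.722) = 176 A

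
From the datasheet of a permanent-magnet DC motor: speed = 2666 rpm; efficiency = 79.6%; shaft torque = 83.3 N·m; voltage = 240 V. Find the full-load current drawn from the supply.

122 A

ω = 2π×2666/60 = 279.2 rad/s; P_out = τω = 83.3 × 279.2 = 23257 W
P_in = P_out / η = 23257 / 0.796 = 29217 W
I = P_in / V = 29217 / 240 = 122 A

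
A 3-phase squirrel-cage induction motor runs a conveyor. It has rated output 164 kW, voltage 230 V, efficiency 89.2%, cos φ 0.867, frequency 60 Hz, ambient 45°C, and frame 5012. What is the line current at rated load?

P_out = 164 kW = 164000 W
P_in = P_out / η = 164000 / 0.892 = 183857 W
I_L = P_in / (√3·V_L·cosφ) = 183857 / (1.732 × 230 × 0.867) = 532 A

532 A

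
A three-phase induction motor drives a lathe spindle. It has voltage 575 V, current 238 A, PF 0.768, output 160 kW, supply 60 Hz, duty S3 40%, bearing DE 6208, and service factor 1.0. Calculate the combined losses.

P_in = √3·V·I·cosφ = 1.732×575×238×0.768 = 182035 W
P_out = 160000 W
Losses = P_in − P_out = 182035 − 160000 = 22035 W

22 kW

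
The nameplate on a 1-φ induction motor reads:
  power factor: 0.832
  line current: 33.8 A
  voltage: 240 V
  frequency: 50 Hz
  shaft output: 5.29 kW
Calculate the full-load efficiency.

P_out = 5.29 kW = 5290 W
P_in = V·I·cosφ = 240 × 33.8 × 0.832 = 6749 W
η = P_out / P_in = 5290 / 6749 = 0.784 = 78.4%

78.4 %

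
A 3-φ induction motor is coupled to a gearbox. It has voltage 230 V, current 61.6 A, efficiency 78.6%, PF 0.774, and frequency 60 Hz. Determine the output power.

14.9 kW

P_in = √3·V·I·cosφ = 1.732 × 230 × 61.6 × 0.774 = 18993 W
P_out = η·P_in = 0.786 × 18993 = 14928 W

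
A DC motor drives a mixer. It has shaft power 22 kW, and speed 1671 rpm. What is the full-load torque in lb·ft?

ω = 2π × 1671/60 = 175 rad/s
τ = P/ω = 22000/175 = 125.7 N·m
In lb·ft: 125.7/1.356 = 92.7 lb·ft

92.7 lb·ft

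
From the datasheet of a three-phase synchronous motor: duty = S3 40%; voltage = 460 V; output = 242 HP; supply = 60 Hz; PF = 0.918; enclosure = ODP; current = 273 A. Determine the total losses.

P_in = √3·V·I·cosφ = 1.732×460×273×0.918 = 199669 W
P_out = 242×746 = 180532 W
Losses = P_in − P_out = 199669 − 180532 = 19137 W

19.1 kW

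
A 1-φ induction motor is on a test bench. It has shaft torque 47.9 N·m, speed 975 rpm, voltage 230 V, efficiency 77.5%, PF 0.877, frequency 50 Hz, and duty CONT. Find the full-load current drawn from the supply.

ω = 2π×975/60 = 102.1 rad/s; P_out = τω = 47.9 × 102.1 = 4891 W
P_in = P_out / η = 4891 / 0.775 = 6311 W
I = P_in / (V·cosφ) = 6311 / (230 × 0.877) = 31.3 A

31.3 A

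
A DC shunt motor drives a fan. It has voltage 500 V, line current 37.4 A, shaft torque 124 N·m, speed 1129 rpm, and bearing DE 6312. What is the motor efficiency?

ω = 2π × 1129/60 = 118.2 rad/s; P_out = τω = 124 × 118.2 = 14657 W
P_in = V·I = 500 × 37.4 = 18700 W
η = P_out / P_in = 14657 / 18700 = 0.784 = 78.4%

78.4 %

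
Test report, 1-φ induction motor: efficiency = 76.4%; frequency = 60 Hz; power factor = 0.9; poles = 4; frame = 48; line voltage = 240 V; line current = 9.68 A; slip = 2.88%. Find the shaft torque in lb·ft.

6.44 lb·ft

P_in = V·I·cosφ = 240 × 9.68 × 0.9 = 2091 W
P_out = η·P_in = 0.764 × 2091 = 1598 W
n_s = 120×60/4 = 1800 rpm; n = 1800×(1−0.0288) = 1748 rpm
ω = 2π×1748/60 = 183.1 rad/s
τ = P_out/ω = 1598/183.1 = 8.727 N·m
In lb·ft: 8.727/1.356 = 6.44 lb·ft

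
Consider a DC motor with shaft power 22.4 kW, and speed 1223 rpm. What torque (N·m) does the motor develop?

ω = 2π × 1223/60 = 128.1 rad/s
τ = P/ω = 22400/128.1 = 175 N·m

175 N·m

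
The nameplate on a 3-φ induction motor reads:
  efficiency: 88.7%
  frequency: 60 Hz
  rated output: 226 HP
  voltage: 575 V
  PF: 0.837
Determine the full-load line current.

P_out = 226 × 746 = 168596 W
P_in = P_out / η = 168596 / 0.887 = 190074 W
I_L = P_in / (√3·V_L·cosφ) = 190074 / (1.732 × 575 × 0.837) = 228 A

228 A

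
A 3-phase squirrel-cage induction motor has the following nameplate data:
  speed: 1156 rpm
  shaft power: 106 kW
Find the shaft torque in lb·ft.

ω = 2π × 1156/60 = 121.1 rad/s
τ = P/ω = 106000/121.1 = 875.3 N·m
In lb·ft: 875.3/1.356 = 646 lb·ft

646 lb·ft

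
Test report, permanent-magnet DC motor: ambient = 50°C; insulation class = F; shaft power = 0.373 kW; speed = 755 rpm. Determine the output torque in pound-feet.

3.48 lb·ft

ω = 2π × 755/60 = 79.06 rad/s
τ = P/ω = 373/79.06 = 4.718 N·m
In lb·ft: 4.718/1.356 = 3.48 lb·ft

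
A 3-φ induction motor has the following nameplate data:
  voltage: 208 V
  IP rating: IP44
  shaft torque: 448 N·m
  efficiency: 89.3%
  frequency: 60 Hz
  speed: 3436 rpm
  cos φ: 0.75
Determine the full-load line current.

668 A

ω = 2π×3436/60 = 359.8 rad/s; P_out = τω = 448 × 359.8 = 161190 W
P_in = P_out / η = 161190 / 0.893 = 180504 W
I_L = P_in / (√3·V_L·cosφ) = 180504 / (1.732 × 208 × 0.75) = 668 A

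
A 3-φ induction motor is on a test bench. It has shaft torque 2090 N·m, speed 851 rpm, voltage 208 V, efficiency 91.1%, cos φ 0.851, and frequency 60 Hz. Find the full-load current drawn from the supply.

ω = 2π×851/60 = 89.12 rad/s; P_out = τω = 2090 × 89.12 = 186261 W
P_in = P_out / η = 186261 / 0.911 = 204458 W
I_L = P_in / (√3·V_L·cosφ) = 204458 / (1.732 × 208 × 0.851) = 667 A

667 A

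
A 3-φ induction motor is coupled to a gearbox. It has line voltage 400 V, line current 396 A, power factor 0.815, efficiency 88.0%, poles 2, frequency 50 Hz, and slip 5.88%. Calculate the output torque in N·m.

665 N·m

P_in = √3·V·I·cosφ = 1.732 × 400 × 396 × 0.815 = 223594 W
P_out = η·P_in = 0.88 × 223594 = 196763 W
n_s = 120×50/2 = 3000 rpm; n = 3000×(1−0.0588) = 2824 rpm
ω = 2π×2824/60 = 295.7 rad/s
τ = P_out/ω = 196763/295.7 = 665 N·m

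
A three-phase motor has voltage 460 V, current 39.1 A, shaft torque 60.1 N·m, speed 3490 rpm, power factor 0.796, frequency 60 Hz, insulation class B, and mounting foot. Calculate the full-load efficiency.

88.6 %

ω = 2π × 3490/60 = 365.5 rad/s; P_out = τω = 60.1 × 365.5 = 21967 W
P_in = √3·V_L·I_L·cosφ = 1.732 × 460 × 39.1 × 0.796 = 24797 W
η = P_out / P_in = 21967 / 24797 = 0.886 = 88.6%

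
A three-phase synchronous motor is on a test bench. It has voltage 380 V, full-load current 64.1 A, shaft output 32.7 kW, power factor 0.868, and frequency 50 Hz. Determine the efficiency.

P_out = 32.7 kW = 32700 W
P_in = √3·V_L·I_L·cosφ = 1.732 × 380 × 64.1 × 0.868 = 36619 W
η = P_out / P_in = 32700 / 36619 = 0.893 = 89.3%

89.3 %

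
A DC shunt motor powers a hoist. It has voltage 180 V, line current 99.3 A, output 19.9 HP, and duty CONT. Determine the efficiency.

P_out = 19.9 × 746 = 14845 W
P_in = V·I = 180 × 99.3 = 17874 W
η = P_out / P_in = 14845 / 17874 = 0.831 = 83.1%

83.1 %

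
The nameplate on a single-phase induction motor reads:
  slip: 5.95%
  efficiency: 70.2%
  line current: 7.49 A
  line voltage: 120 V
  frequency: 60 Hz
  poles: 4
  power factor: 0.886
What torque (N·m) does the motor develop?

P_in = V·I·cosφ = 120 × 7.49 × 0.886 = 796 W
P_out = η·P_in = 0.702 × 796 = 559 W
n_s = 120×60/4 = 1800 rpm; n = 1800×(1−0.0595) = 1693 rpm
ω = 2π×1693/60 = 177.3 rad/s
τ = P_out/ω = 559/177.3 = 3.15 N·m

3.15 N·m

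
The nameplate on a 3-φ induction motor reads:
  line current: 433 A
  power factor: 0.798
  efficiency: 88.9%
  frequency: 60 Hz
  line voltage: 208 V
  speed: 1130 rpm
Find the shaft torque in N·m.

P_in = √3·V·I·cosφ = 1.732 × 208 × 433 × 0.798 = 124481 W
P_out = η·P_in = 0.889 × 124481 = 110664 W
n = 1130 rpm
ω = 2π×1130/60 = 118.3 rad/s
τ = P_out/ω = 110664/118.3 = 935 N·m

935 N·m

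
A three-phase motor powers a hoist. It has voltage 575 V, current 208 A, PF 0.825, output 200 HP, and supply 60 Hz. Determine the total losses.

21.7 kW

P_in = √3·V·I·cosφ = 1.732×575×208×0.825 = 170896 W
P_out = 200×746 = 149200 W
Losses = P_in − P_out = 170896 − 149200 = 21696 W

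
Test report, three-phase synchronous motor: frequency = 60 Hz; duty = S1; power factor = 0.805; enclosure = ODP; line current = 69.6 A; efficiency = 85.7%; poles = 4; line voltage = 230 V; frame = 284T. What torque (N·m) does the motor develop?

101 N·m

P_in = √3·V·I·cosφ = 1.732 × 230 × 69.6 × 0.805 = 22319 W
P_out = η·P_in = 0.857 × 22319 = 19127 W
n = n_s = 120×60/4 = 1800 rpm (synchronous)
ω = 2π×1800/60 = 188.5 rad/s
τ = P_out/ω = 19127/188.5 = 101 N·m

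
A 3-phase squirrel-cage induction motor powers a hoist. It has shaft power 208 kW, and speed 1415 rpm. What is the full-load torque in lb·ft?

ω = 2π × 1415/60 = 148.2 rad/s
τ = P/ω = 208000/148.2 = 1404 N·m
In lb·ft: 1404/1.356 = 1040 lb·ft

1040 lb·ft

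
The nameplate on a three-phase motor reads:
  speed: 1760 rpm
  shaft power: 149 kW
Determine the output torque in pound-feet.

596 lb·ft

ω = 2π × 1760/60 = 184.3 rad/s
τ = P/ω = 149000/184.3 = 808.5 N·m
In lb·ft: 808.5/1.356 = 596 lb·ft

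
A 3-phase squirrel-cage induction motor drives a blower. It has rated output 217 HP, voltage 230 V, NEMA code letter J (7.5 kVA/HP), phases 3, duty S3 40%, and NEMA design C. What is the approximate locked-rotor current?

S_LR = 7.5 × 217 = 1627.5 kVA
I_LR = S_LR/(√3·V_L) = 1627500/(1.732×230) = 4090 A

4090 A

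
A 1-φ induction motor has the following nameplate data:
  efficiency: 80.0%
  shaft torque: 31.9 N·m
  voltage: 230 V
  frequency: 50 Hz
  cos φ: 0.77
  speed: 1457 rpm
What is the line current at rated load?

ω = 2π×1457/60 = 152.6 rad/s; P_out = τω = 31.9 × 152.6 = 4868 W
P_in = P_out / η = 4868 / 0.800 = 6085 W
I = P_in / (V·cosφ) = 6085 / (230 × 0.77) = 34.4 A

34.4 A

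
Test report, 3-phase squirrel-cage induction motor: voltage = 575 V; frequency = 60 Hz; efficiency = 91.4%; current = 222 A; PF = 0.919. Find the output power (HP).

P_in = √3·V·I·cosφ = 1.732 × 575 × 222 × 0.919 = 203182 W
P_out = η·P_in = 0.914 × 203182 = 185708 W
= 185708/746 = 249 HP

249 HP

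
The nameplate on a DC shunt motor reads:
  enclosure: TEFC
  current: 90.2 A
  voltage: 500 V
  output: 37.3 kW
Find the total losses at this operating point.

7800 W

P_in = V·I = 500×90.2 = 45100 W
P_out = 37300 W
Losses = P_in − P_out = 45100 − 37300 = 7800 W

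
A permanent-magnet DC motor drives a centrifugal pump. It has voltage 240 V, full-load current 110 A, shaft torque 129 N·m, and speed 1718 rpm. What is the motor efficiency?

ω = 2π × 1718/60 = 179.9 rad/s; P_out = τω = 129 × 179.9 = 23207 W
P_in = V·I = 240 × 110 = 26400 W
η = P_out / P_in = 23207 / 26400 = 0.879 = 87.9%

87.9 %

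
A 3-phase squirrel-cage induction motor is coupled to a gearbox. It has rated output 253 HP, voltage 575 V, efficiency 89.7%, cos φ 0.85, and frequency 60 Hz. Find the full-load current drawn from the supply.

P_out = 253 × 746 = 188738 W
P_in = P_out / η = 188738 / 0.897 = 210410 W
I_L = P_in / (√3·V_L·cosφ) = 210410 / (1.732 × 575 × 0.85) = 249 A

249 A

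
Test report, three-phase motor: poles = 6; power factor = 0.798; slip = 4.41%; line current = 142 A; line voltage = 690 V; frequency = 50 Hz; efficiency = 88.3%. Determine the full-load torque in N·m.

1190 N·m

P_in = √3·V·I·cosφ = 1.732 × 690 × 142 × 0.798 = 135422 W
P_out = η·P_in = 0.883 × 135422 = 119578 W
n_s = 120×50/6 = 1000 rpm; n = 1000×(1−0.0441) = 956 rpm
ω = 2π×956/60 = 100.1 rad/s
τ = P_out/ω = 119578/100.1 = 1190 N·m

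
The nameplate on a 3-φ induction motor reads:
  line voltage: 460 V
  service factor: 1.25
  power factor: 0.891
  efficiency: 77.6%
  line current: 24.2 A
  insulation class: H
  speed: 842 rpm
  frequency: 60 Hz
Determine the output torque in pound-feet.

P_in = √3·V·I·cosφ = 1.732 × 460 × 24.2 × 0.891 = 17179 W
P_out = η·P_in = 0.776 × 17179 = 13331 W
n = 842 rpm
ω = 2π×842/60 = 88.17 rad/s
τ = P_out/ω = 13331/88.17 = 151.2 N·m
In lb·ft: 151.2/1.356 = 112 lb·ft

112 lb·ft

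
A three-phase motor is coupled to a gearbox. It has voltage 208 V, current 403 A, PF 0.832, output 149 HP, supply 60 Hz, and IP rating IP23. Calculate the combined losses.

P_in = √3·V·I·cosφ = 1.732×208×403×0.832 = 120792 W
P_out = 149×746 = 111154 W
Losses = P_in − P_out = 120792 − 111154 = 9638 W

9640 W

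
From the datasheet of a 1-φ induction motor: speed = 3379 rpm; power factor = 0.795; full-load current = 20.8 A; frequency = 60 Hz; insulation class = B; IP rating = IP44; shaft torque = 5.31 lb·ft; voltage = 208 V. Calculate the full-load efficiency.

74.1 %

τ = 5.31 lb·ft × 1.356 = 7.2 N·m
ω = 2π × 3379/60 = 353.8 rad/s; P_out = τω = 7.2 × 353.8 = 2547 W
P_in = V·I·cosφ = 208 × 20.8 × 0.795 = 3439 W
η = P_out / P_in = 2547 / 3439 = 0.741 = 74.1%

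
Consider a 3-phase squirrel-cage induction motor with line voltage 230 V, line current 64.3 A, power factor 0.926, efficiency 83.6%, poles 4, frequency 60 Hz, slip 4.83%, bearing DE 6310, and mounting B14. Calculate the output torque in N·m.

P_in = √3·V·I·cosφ = 1.732 × 230 × 64.3 × 0.926 = 23719 W
P_out = η·P_in = 0.836 × 23719 = 19829 W
n_s = 120×60/4 = 1800 rpm; n = 1800×(1−0.0483) = 1713 rpm
ω = 2π×1713/60 = 179.4 rad/s
τ = P_out/ω = 19829/179.4 = 111 N·m

111 N·m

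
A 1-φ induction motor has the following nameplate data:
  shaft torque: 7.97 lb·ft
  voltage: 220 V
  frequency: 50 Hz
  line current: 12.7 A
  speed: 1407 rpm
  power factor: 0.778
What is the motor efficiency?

73.2 %

τ = 7.97 lb·ft × 1.356 = 10.81 N·m
ω = 2π × 1407/60 = 147.3 rad/s; P_out = τω = 10.81 × 147.3 = 1592 W
P_in = V·I·cosφ = 220 × 12.7 × 0.778 = 2174 W
η = P_out / P_in = 1592 / 2174 = 0.732 = 73.2%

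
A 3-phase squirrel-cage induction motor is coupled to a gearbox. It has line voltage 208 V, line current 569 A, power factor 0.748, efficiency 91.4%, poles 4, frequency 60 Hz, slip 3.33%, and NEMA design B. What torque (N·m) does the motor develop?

769 N·m

P_in = √3·V·I·cosφ = 1.732 × 208 × 569 × 0.748 = 153329 W
P_out = η·P_in = 0.914 × 153329 = 140143 W
n_s = 120×60/4 = 1800 rpm; n = 1800×(1−0.0333) = 1740 rpm
ω = 2π×1740/60 = 182.2 rad/s
τ = P_out/ω = 140143/182.2 = 769 N·m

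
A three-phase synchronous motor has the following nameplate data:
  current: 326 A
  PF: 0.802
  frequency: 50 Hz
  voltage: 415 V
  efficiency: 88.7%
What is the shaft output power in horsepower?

223 HP

P_in = √3·V·I·cosφ = 1.732 × 415 × 326 × 0.802 = 187926 W
P_out = η·P_in = 0.887 × 187926 = 166690 W
= 166690/746 = 223 HP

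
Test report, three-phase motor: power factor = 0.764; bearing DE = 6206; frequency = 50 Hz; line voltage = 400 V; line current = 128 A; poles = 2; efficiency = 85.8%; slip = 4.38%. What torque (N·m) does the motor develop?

194 N·m

P_in = √3·V·I·cosφ = 1.732 × 400 × 128 × 0.764 = 67750 W
P_out = η·P_in = 0.858 × 67750 = 58130 W
n_s = 120×50/2 = 3000 rpm; n = 3000×(1−0.0438) = 2869 rpm
ω = 2π×2869/60 = 300.4 rad/s
τ = P_out/ω = 58130/300.4 = 194 N·m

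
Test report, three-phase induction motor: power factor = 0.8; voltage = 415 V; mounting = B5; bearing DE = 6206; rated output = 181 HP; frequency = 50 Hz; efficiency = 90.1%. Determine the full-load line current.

261 A

P_out = 181 × 746 = 135026 W
P_in = P_out / η = 135026 / 0.901 = 149862 W
I_L = P_in / (√3·V_L·cosφ) = 149862 / (1.732 × 415 × 0.8) = 261 A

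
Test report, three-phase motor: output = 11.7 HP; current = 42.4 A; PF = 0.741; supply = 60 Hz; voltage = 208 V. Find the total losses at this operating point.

2590 W

P_in = √3·V·I·cosφ = 1.732×208×42.4×0.741 = 11319 W
P_out = 11.7×746 = 8728 W
Losses = P_in − P_out = 11319 − 8728 = 2591 W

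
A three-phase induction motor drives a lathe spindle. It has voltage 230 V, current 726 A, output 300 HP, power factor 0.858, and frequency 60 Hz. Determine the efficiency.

90.2 %

P_out = 300 × 746 = 223800 W
P_in = √3·V_L·I_L·cosφ = 1.732 × 230 × 726 × 0.858 = 248142 W
η = P_out / P_in = 223800 / 248142 = 0.902 = 90.2%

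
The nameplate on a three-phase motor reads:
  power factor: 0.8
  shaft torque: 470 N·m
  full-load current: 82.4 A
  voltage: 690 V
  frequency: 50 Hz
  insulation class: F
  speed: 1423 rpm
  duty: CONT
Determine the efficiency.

ω = 2π × 1423/60 = 149 rad/s; P_out = τω = 470 × 149 = 70030 W
P_in = √3·V_L·I_L·cosφ = 1.732 × 690 × 82.4 × 0.8 = 78780 W
η = P_out / P_in = 70030 / 78780 = 0.889 = 88.9%

88.9 %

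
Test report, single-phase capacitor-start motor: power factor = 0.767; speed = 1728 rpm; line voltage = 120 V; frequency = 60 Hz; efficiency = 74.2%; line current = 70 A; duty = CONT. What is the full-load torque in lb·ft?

P_in = V·I·cosφ = 120 × 70 × 0.767 = 6443 W
P_out = η·P_in = 0.742 × 6443 = 4781 W
n = 1728 rpm
ω = 2π×1728/60 = 181 rad/s
τ = P_out/ω = 4781/181 = 26.41 N·m
In lb·ft: 26.41/1.356 = 19.5 lb·ft

19.5 lb·ft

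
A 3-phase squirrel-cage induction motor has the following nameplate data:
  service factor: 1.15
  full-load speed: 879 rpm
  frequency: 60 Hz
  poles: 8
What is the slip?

n_s = 120f/p = 120×60/8 = 900 rpm
s = (n_s − n)/n_s = (900 − 879)/900 = 0.0233

2.33 %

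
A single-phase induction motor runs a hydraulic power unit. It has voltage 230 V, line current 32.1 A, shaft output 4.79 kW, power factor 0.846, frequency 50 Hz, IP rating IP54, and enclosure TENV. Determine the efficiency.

P_out = 4.79 kW = 4790 W
P_in = V·I·cosφ = 230 × 32.1 × 0.846 = 6246 W
η = P_out / P_in = 4790 / 6246 = 0.767 = 76.7%

76.7 %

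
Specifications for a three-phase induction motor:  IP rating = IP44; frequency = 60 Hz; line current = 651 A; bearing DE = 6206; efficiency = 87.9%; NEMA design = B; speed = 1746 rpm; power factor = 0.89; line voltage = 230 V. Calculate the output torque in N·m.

P_in = √3·V·I·cosφ = 1.732 × 230 × 651 × 0.89 = 230806 W
P_out = η·P_in = 0.879 × 230806 = 202878 W
n = 1746 rpm
ω = 2π×1746/60 = 182.8 rad/s
τ = P_out/ω = 202878/182.8 = 1110 N·m

1110 N·m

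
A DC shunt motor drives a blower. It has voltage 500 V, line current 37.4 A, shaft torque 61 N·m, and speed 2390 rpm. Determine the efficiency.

81.6 %

ω = 2π × 2390/60 = 250.3 rad/s; P_out = τω = 61 × 250.3 = 15268 W
P_in = V·I = 500 × 37.4 = 18700 W
η = P_out / P_in = 15268 / 18700 = 0.816 = 81.6%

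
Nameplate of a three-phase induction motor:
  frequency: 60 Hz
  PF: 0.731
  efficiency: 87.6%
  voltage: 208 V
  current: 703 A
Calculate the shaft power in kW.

162 kW

P_in = √3·V·I·cosφ = 1.732 × 208 × 703 × 0.731 = 185133 W
P_out = η·P_in = 0.876 × 185133 = 162177 W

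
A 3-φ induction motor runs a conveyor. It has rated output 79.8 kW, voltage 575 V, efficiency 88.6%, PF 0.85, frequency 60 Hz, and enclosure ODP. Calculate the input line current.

P_out = 79.8 kW = 79800 W
P_in = P_out / η = 79800 / 0.886 = 90068 W
I_L = P_in / (√3·V_L·cosφ) = 90068 / (1.732 × 575 × 0.85) = 106 A

106 A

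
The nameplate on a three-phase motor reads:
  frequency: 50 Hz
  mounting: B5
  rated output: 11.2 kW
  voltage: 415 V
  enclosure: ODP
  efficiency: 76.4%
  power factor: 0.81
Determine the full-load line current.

P_out = 11.2 kW = 11200 W
P_in = P_out / η = 11200 / 0.764 = 14660 W
I_L = P_in / (√3·V_L·cosφ) = 14660 / (1.732 × 415 × 0.81) = 25.2 A

25.2 A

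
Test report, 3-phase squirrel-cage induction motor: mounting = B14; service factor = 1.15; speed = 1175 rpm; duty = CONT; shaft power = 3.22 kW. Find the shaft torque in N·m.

26.2 N·m

ω = 2π × 1175/60 = 123 rad/s
τ = P/ω = 3220/123 = 26.2 N·m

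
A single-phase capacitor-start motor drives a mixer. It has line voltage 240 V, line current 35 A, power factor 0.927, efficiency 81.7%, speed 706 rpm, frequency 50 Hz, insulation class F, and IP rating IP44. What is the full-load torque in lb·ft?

P_in = V·I·cosφ = 240 × 35 × 0.927 = 7787 W
P_out = η·P_in = 0.817 × 7787 = 6362 W
n = 706 rpm
ω = 2π×706/60 = 73.93 rad/s
τ = P_out/ω = 6362/73.93 = 86.05 N·m
In lb·ft: 86.05/1.356 = 63.5 lb·ft

63.5 lb·ft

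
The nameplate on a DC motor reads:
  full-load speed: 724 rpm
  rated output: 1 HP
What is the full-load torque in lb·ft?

P_out = 1 × 746 = 746 W
ω = 2π × 724/60 = 75.82 rad/s
τ = P_out/ω = 746/75.82 = 9.839 N·m
In lb·ft: 9.839/1.356 = 7.26 lb·ft

7.26 lb·ft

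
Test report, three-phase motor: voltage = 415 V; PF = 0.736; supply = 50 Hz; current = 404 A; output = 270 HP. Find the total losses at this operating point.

12.3 kW

P_in = √3·V·I·cosφ = 1.732×415×404×0.736 = 213725 W
P_out = 270×746 = 201420 W
Losses = P_in − P_out = 213725 − 201420 = 12305 W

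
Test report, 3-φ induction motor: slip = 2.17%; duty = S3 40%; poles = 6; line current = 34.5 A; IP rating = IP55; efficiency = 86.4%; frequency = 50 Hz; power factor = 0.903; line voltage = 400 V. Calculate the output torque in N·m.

182 N·m

P_in = √3·V·I·cosφ = 1.732 × 400 × 34.5 × 0.903 = 21583 W
P_out = η·P_in = 0.864 × 21583 = 18648 W
n_s = 120×50/6 = 1000 rpm; n = 1000×(1−0.0217) = 978 rpm
ω = 2π×978/60 = 102.4 rad/s
τ = P_out/ω = 18648/102.4 = 182 N·m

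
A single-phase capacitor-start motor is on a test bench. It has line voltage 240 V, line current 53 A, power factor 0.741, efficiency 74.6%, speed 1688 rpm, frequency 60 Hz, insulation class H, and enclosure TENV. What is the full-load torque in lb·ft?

P_in = V·I·cosφ = 240 × 53 × 0.741 = 9426 W
P_out = η·P_in = 0.746 × 9426 = 7032 W
n = 1688 rpm
ω = 2π×1688/60 = 176.8 rad/s
τ = P_out/ω = 7032/176.8 = 39.77 N·m
In lb·ft: 39.77/1.356 = 29.3 lb·ft

29.3 lb·ft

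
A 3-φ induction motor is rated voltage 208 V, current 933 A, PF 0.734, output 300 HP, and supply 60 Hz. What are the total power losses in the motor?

22.9 kW

P_in = √3·V·I·cosφ = 1.732×208×933×0.734 = 246711 W
P_out = 300×746 = 223800 W
Losses = P_in − P_out = 246711 − 223800 = 22911 W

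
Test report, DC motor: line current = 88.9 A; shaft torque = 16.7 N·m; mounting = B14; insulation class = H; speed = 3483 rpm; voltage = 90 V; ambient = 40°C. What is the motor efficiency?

76.1 %

ω = 2π × 3483/60 = 364.7 rad/s; P_out = τω = 16.7 × 364.7 = 6090 W
P_in = V·I = 90 × 88.9 = 8001 W
η = P_out / P_in = 6090 / 8001 = 0.761 = 76.1%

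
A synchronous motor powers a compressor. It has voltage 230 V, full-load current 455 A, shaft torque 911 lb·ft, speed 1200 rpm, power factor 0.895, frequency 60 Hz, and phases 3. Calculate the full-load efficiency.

τ = 911 lb·ft × 1.356 = 1235 N·m
ω = 2π × 1200/60 = 125.7 rad/s; P_out = τω = 1235 × 125.7 = 155240 W
P_in = √3·V_L·I_L·cosφ = 1.732 × 230 × 455 × 0.895 = 162222 W
η = P_out / P_in = 155240 / 162222 = 0.957 = 95.7%

95.7 %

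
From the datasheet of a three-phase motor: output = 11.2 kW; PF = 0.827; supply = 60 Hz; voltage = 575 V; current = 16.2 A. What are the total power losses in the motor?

2140 W

P_in = √3·V·I·cosφ = 1.732×575×16.2×0.827 = 13342 W
P_out = 11200 W
Losses = P_in − P_out = 13342 − 11200 = 2142 W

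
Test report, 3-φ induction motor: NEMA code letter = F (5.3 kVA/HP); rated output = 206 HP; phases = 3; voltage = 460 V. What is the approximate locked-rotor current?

S_LR = 5.3 × 206 = 1091.8 kVA
I_LR = S_LR/(√3·V_L) = 1091800/(1.732×460) = 1370 A

1370 A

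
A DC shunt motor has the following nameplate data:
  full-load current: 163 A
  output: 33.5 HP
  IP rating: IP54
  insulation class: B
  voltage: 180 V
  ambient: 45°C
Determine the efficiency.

85.2 %

P_out = 33.5 × 746 = 24991 W
P_in = V·I = 180 × 163 = 29340 W
η = P_out / P_in = 24991 / 29340 = 0.852 = 85.2%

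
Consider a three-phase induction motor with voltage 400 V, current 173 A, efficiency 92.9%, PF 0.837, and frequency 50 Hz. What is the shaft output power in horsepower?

125 HP

P_in = √3·V·I·cosφ = 1.732 × 400 × 173 × 0.837 = 100318 W
P_out = η·P_in = 0.929 × 100318 = 93195 W
= 93195/746 = 125 HP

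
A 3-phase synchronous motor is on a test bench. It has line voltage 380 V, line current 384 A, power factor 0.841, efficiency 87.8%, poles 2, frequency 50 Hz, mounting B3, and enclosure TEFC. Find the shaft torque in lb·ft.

P_in = √3·V·I·cosφ = 1.732 × 380 × 384 × 0.841 = 212549 W
P_out = η·P_in = 0.878 × 212549 = 186618 W
n = n_s = 120×50/2 = 3000 rpm (synchronous)
ω = 2π×3000/60 = 314.2 rad/s
τ = P_out/ω = 186618/314.2 = 593.9 N·m
In lb·ft: 593.9/1.356 = 438 lb·ft

438 lb·ft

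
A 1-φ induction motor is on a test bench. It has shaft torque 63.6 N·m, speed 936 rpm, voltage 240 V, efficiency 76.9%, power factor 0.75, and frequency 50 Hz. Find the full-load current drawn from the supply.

ω = 2π×936/60 = 98.02 rad/s; P_out = τω = 63.6 × 98.02 = 6234 W
P_in = P_out / η = 6234 / 0.769 = 8107 W
I = P_in / (V·cosφ) = 8107 / (240 × 0.75) = 45 A

45 A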